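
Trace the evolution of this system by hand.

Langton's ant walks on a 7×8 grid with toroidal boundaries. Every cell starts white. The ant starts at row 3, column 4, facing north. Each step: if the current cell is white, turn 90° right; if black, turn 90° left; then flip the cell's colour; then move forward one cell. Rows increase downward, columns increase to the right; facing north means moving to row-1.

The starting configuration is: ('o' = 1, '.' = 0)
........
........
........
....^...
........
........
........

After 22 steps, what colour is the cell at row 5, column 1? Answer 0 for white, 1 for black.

t=0: ........
........
........
....^...
........
........
........
t=1: ........
........
........
....o>..
........
........
........
t=2: ........
........
........
....oo..
.....v..
........
........
t=3: ........
........
........
....oo..
....<o..
........
........
t=4: ........
........
........
....^o..
....oo..
........
........
t=5: ........
........
........
...<.o..
....oo..
........
........
t=6: ........
........
...^....
...o.o..
....oo..
........
........
t=7: ........
........
...o>...
...o.o..
....oo..
........
........
t=8: ........
........
...oo...
...ovo..
....oo..
........
........
t=9: ........
........
...oo...
...<oo..
....oo..
........
........
t=10: ........
........
...oo...
....oo..
...voo..
........
........
t=11: ........
........
...oo...
....oo..
..<ooo..
........
........
t=12: ........
........
...oo...
..^.oo..
..oooo..
........
........
t=13: ........
........
...oo...
..o>oo..
..oooo..
........
........
t=14: ........
........
...oo...
..oooo..
..ovoo..
........
........
t=15: ........
........
...oo...
..oooo..
..o.>o..
........
........
t=16: ........
........
...oo...
..oo^o..
..o..o..
........
........
t=17: ........
........
...oo...
..o<.o..
..o..o..
........
........
t=18: ........
........
...oo...
..o..o..
..ov.o..
........
........
t=19: ........
........
...oo...
..o..o..
..<o.o..
........
........
t=20: ........
........
...oo...
..o..o..
...o.o..
..v.....
........
t=21: ........
........
...oo...
..o..o..
...o.o..
.<o.....
........
t=22: ........
........
...oo...
..o..o..
.^.o.o..
.oo.....
........

1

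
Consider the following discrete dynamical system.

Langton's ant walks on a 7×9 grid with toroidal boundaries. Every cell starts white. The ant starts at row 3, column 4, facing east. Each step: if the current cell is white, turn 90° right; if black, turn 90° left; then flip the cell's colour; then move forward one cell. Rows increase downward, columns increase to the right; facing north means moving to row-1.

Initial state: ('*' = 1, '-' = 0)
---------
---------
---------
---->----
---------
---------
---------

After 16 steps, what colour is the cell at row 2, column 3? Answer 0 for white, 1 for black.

0

gen 0: ---------
---------
---------
---->----
---------
---------
---------
gen 1: ---------
---------
---------
----*----
----v----
---------
---------
gen 2: ---------
---------
---------
----*----
---<*----
---------
---------
gen 3: ---------
---------
---------
---^*----
---**----
---------
---------
gen 4: ---------
---------
---------
---*>----
---**----
---------
---------
gen 5: ---------
---------
----^----
---*-----
---**----
---------
---------
gen 6: ---------
---------
----*>---
---*-----
---**----
---------
---------
gen 7: ---------
---------
----**---
---*-v---
---**----
---------
---------
gen 8: ---------
---------
----**---
---*<*---
---**----
---------
---------
gen 9: ---------
---------
----^*---
---***---
---**----
---------
---------
gen 10: ---------
---------
---<-*---
---***---
---**----
---------
---------
gen 11: ---------
---^-----
---*-*---
---***---
---**----
---------
---------
gen 12: ---------
---*>----
---*-*---
---***---
---**----
---------
---------
gen 13: ---------
---**----
---*v*---
---***---
---**----
---------
---------
gen 14: ---------
---**----
---<**---
---***---
---**----
---------
---------
gen 15: ---------
---**----
----**---
---v**---
---**----
---------
---------
gen 16: ---------
---**----
----**---
---->*---
---**----
---------
---------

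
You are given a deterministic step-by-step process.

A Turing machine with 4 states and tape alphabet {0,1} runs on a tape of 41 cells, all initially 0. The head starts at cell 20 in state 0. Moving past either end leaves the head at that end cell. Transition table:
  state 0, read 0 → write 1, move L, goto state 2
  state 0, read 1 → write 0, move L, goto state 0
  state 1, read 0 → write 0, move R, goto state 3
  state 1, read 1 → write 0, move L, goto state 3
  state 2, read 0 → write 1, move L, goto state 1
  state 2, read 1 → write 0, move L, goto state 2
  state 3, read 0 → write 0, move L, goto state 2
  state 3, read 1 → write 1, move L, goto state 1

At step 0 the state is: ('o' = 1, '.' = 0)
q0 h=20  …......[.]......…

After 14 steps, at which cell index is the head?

18

gen 0: q0 h=20  …......[.]......…
gen 1: q2 h=19  …......[.]o.....…
gen 2: q1 h=18  …......[.]oo....…
gen 3: q3 h=19  …......[o]o.....…
gen 4: q1 h=18  …......[.]oo....…
gen 5: q3 h=19  …......[o]o.....…
gen 6: q1 h=18  …......[.]oo....…
gen 7: q3 h=19  …......[o]o.....…
gen 8: q1 h=18  …......[.]oo....…
gen 9: q3 h=19  …......[o]o.....…
gen 10: q1 h=18  …......[.]oo....…
gen 11: q3 h=19  …......[o]o.....…
gen 12: q1 h=18  …......[.]oo....…
gen 13: q3 h=19  …......[o]o.....…
gen 14: q1 h=18  …......[.]oo....…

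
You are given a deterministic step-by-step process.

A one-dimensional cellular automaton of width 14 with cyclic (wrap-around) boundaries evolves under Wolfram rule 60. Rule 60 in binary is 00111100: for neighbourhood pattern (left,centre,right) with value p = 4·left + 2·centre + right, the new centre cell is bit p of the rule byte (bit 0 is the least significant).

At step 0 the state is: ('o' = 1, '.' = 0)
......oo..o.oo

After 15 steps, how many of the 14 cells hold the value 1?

[0] ......oo..o.oo
[1] o.....o.o.ooo.
[2] oo....ooooo..o
[3] ..o...o....o.o
[4] o.oo..oo...ooo
[5] .oo.o.o.o..o..
[6] .o.ooooooo.oo.
[7] .ooo......oo.o
[8] oo..o.....o.oo
[9] ..o.oo....ooo.
[10] ..ooo.o...o..o
[11] o.o..ooo..oo.o
[12] .ooo.o..o.o.oo
[13] oo..ooo.ooooo.
[14] o.o.o..oo....o
[15] .ooooo.o.o...o

8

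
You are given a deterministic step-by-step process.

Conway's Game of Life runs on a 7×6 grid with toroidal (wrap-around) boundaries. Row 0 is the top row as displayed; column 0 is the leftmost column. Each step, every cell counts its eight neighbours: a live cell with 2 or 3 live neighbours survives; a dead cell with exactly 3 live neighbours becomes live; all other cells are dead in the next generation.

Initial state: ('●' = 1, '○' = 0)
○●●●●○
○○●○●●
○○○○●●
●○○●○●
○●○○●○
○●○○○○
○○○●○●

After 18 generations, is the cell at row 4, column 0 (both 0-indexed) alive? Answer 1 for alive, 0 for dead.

0

step 0: ○●●●●○
○○●○●●
○○○○●●
●○○●○●
○●○○●○
○●○○○○
○○○●○●
step 1: ●●○○○○
●●●○○○
○○○○○○
●○○●○○
○●●○●●
●○●○●○
●●○●○○
step 2: ○○○○○●
●○●○○○
●○●○○○
●●●●●●
○○●○●○
○○○○●○
○○○●○○
step 3: ○○○○○○
●○○○○●
○○○○●○
●○○○●○
●○●○○○
○○○○●○
○○○○●○
step 4: ○○○○○●
○○○○○●
●○○○●○
○●○●○○
○●○●○○
○○○●○●
○○○○○○
step 5: ○○○○○○
●○○○●●
●○○○●●
●●○●●○
●○○●○○
○○●○●○
○○○○●○
step 6: ○○○○●○
●○○○●○
○○○○○○
○●●●○○
●○○○○○
○○○○●●
○○○●○○
step 7: ○○○●●●
○○○○○●
○●●●○○
○●●○○○
●●●●●●
○○○○●●
○○○●○●
step 8: ●○○●○●
●○○○○●
●●○●○○
○○○○○●
○○○○○○
○●○○○○
●○○●○○
step 9: ○●○○○○
○○●○○○
○●○○●○
●○○○○○
○○○○○○
○○○○○○
●●●○●●
step 10: ○○○●○●
○●●○○○
○●○○○○
○○○○○○
○○○○○○
●●○○○●
●●●○○●
step 11: ○○○●●●
●●●○○○
○●●○○○
○○○○○○
●○○○○○
○○●○○●
○○●○○○
step 12: ●○○●●●
●○○○●●
●○●○○○
○●○○○○
○○○○○○
○●○○○○
○○●○○●
step 13: ○●○●○○
○○○○○○
●○○○○○
○●○○○○
○○○○○○
○○○○○○
○●●●○●
step 14: ●●○●●○
○○○○○○
○○○○○○
○○○○○○
○○○○○○
○○●○○○
●●○●●○
step 15: ●●○●●○
○○○○○○
○○○○○○
○○○○○○
○○○○○○
○●●●○○
●○○○●○
step 16: ●●○●●○
○○○○○○
○○○○○○
○○○○○○
○○●○○○
○●●●○○
●○○○●○
step 17: ●●○●●○
○○○○○○
○○○○○○
○○○○○○
○●●●○○
○●●●○○
●○○○●○
step 18: ●●○●●○
○○○○○○
○○○○○○
○○●○○○
○●○●○○
●○○○●○
●○○○●○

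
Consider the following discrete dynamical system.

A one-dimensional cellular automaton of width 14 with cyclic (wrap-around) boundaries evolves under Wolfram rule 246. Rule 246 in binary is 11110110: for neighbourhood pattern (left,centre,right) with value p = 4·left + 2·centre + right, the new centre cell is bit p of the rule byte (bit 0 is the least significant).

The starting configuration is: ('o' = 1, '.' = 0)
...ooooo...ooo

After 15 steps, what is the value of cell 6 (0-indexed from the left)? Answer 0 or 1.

t=0: ...ooooo...ooo
t=1: o.o.ooooo.o.oo
t=2: oooo.ooooooo.o
t=3: ooooo.ooooooo.
t=4: .ooooo.ooooooo
t=5: o.ooooo.oooooo
t=6: oo.ooooo.ooooo
t=7: ooo.ooooo.oooo
t=8: oooo.ooooo.ooo
t=9: ooooo.ooooo.oo
t=10: oooooo.ooooo.o
t=11: ooooooo.ooooo.
t=12: .ooooooo.ooooo
t=13: o.ooooooo.oooo
t=14: oo.ooooooo.ooo
t=15: ooo.ooooooo.oo

1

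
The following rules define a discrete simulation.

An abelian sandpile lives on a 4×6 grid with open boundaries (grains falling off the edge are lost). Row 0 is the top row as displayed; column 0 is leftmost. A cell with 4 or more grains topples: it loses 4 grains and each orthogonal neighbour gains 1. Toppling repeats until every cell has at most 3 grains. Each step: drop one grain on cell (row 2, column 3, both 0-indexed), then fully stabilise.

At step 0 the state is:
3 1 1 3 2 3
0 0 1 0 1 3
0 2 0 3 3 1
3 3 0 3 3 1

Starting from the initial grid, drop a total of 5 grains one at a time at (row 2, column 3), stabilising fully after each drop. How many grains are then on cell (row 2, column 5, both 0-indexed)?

gen 0: 3 1 1 3 2 3
0 0 1 0 1 3
0 2 0 3 3 1
3 3 0 3 3 1
gen 1: 3 1 1 3 2 3
0 0 1 1 2 3
0 2 1 2 1 2
3 3 1 1 1 2
gen 2: 3 1 1 3 2 3
0 0 1 1 2 3
0 2 1 3 1 2
3 3 1 1 1 2
gen 3: 3 1 1 3 2 3
0 0 1 2 2 3
0 2 2 0 2 2
3 3 1 2 1 2
gen 4: 3 1 1 3 2 3
0 0 1 2 2 3
0 2 2 1 2 2
3 3 1 2 1 2
gen 5: 3 1 1 3 2 3
0 0 1 2 2 3
0 2 2 2 2 2
3 3 1 2 1 2

2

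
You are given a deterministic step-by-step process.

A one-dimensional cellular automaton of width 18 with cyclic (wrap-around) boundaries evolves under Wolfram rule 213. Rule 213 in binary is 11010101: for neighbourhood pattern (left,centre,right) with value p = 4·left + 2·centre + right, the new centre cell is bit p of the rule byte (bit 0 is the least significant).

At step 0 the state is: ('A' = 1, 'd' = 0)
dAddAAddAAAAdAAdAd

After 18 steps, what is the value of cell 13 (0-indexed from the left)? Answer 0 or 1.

t=0: dAddAAddAAAAdAAdAd
t=1: dAAddAAddAAAddAdAA
t=2: ddAAddAAddAAAdAddA
t=3: AddAAddAAddAAdAAdA
t=4: AAddAAddAAddAddAdd
t=5: dAAddAAddAAdAAdAAd
t=6: ddAAddAAddAddAddAA
t=7: AddAAddAAdAAdAAddA
t=8: AAddAAddAddAddAAdd
t=9: dAAddAAdAAdAAddAAd
t=10: ddAAddAddAddAAddAA
t=11: AddAAdAAdAAddAAddA
t=12: AAddAddAddAAddAAdd
t=13: dAAdAAdAAddAAddAAd
t=14: ddAddAddAAddAAddAA
t=15: AdAAdAAddAAddAAddA
t=16: AddAddAAddAAddAAdd
t=17: AAdAAddAAddAAddAAd
t=18: dAddAAddAAddAAddAd

1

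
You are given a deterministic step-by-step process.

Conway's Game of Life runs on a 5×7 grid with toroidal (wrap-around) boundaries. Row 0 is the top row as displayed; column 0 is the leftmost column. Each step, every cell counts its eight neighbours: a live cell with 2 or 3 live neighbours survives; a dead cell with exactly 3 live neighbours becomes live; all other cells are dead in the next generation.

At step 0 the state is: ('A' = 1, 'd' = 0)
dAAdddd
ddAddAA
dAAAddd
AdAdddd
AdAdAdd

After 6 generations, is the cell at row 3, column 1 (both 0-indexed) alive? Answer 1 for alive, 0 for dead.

[0] dAAdddd
ddAddAA
dAAAddd
AdAdddd
AdAdAdd
[1] AdAddAA
Adddddd
AddAddA
Adddddd
AdAdddd
[2] Adddddd
dddddAd
AAddddA
Adddddd
Adddddd
[3] ddddddA
dAddddd
AAddddA
ddddddd
AAddddA
[4] dAddddA
dAddddA
AAddddd
ddddddd
AdddddA
[5] dAdddAA
dAAdddA
AAddddd
dAddddA
AdddddA
[6] dAAddAd
ddAddAA
ddddddA
dAddddA
dAddddd

1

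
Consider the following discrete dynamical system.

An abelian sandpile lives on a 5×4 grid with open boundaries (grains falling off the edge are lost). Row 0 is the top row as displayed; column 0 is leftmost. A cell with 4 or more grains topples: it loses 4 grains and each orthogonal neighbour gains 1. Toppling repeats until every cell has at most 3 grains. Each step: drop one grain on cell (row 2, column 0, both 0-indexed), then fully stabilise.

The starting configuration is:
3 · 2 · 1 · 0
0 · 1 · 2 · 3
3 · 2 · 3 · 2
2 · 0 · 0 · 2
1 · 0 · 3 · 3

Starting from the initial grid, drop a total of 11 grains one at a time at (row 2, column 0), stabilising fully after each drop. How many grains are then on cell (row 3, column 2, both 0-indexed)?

1

t=0: 3 · 2 · 1 · 0
0 · 1 · 2 · 3
3 · 2 · 3 · 2
2 · 0 · 0 · 2
1 · 0 · 3 · 3
t=1: 3 · 2 · 1 · 0
1 · 1 · 2 · 3
0 · 3 · 3 · 2
3 · 0 · 0 · 2
1 · 0 · 3 · 3
t=2: 3 · 2 · 1 · 0
1 · 1 · 2 · 3
1 · 3 · 3 · 2
3 · 0 · 0 · 2
1 · 0 · 3 · 3
t=3: 3 · 2 · 1 · 0
1 · 1 · 2 · 3
2 · 3 · 3 · 2
3 · 0 · 0 · 2
1 · 0 · 3 · 3
t=4: 3 · 2 · 1 · 0
1 · 1 · 2 · 3
3 · 3 · 3 · 2
3 · 0 · 0 · 2
1 · 0 · 3 · 3
t=5: 3 · 2 · 1 · 0
2 · 2 · 3 · 3
2 · 1 · 0 · 3
0 · 2 · 1 · 2
2 · 0 · 3 · 3
t=6: 3 · 2 · 1 · 0
2 · 2 · 3 · 3
3 · 1 · 0 · 3
0 · 2 · 1 · 2
2 · 0 · 3 · 3
t=7: 3 · 2 · 1 · 0
3 · 2 · 3 · 3
0 · 2 · 0 · 3
1 · 2 · 1 · 2
2 · 0 · 3 · 3
t=8: 3 · 2 · 1 · 0
3 · 2 · 3 · 3
1 · 2 · 0 · 3
1 · 2 · 1 · 2
2 · 0 · 3 · 3
t=9: 3 · 2 · 1 · 0
3 · 2 · 3 · 3
2 · 2 · 0 · 3
1 · 2 · 1 · 2
2 · 0 · 3 · 3
t=10: 3 · 2 · 1 · 0
3 · 2 · 3 · 3
3 · 2 · 0 · 3
1 · 2 · 1 · 2
2 · 0 · 3 · 3
t=11: 0 · 3 · 1 · 0
1 · 3 · 3 · 3
1 · 3 · 0 · 3
2 · 2 · 1 · 2
2 · 0 · 3 · 3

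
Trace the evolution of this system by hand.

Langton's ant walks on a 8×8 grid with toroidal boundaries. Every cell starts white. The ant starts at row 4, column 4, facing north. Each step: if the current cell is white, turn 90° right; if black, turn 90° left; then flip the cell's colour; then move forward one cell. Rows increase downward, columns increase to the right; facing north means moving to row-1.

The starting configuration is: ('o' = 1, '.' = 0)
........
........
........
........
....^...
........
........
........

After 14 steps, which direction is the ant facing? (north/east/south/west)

south

0) ........
........
........
........
....^...
........
........
........
1) ........
........
........
........
....o>..
........
........
........
2) ........
........
........
........
....oo..
.....v..
........
........
3) ........
........
........
........
....oo..
....<o..
........
........
4) ........
........
........
........
....^o..
....oo..
........
........
5) ........
........
........
........
...<.o..
....oo..
........
........
6) ........
........
........
...^....
...o.o..
....oo..
........
........
7) ........
........
........
...o>...
...o.o..
....oo..
........
........
8) ........
........
........
...oo...
...ovo..
....oo..
........
........
9) ........
........
........
...oo...
...<oo..
....oo..
........
........
10) ........
........
........
...oo...
....oo..
...voo..
........
........
11) ........
........
........
...oo...
....oo..
..<ooo..
........
........
12) ........
........
........
...oo...
..^.oo..
..oooo..
........
........
13) ........
........
........
...oo...
..o>oo..
..oooo..
........
........
14) ........
........
........
...oo...
..oooo..
..ovoo..
........
........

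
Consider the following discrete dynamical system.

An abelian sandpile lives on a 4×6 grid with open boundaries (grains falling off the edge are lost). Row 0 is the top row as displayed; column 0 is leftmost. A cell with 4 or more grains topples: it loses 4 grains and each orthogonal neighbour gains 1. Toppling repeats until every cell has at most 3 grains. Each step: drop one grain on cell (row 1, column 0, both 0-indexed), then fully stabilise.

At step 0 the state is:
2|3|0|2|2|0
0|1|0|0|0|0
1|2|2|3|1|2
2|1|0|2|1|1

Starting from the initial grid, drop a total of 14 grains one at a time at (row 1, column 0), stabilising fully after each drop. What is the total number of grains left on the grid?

34

t=0: 2|3|0|2|2|0
0|1|0|0|0|0
1|2|2|3|1|2
2|1|0|2|1|1
t=1: 2|3|0|2|2|0
1|1|0|0|0|0
1|2|2|3|1|2
2|1|0|2|1|1
t=2: 2|3|0|2|2|0
2|1|0|0|0|0
1|2|2|3|1|2
2|1|0|2|1|1
t=3: 2|3|0|2|2|0
3|1|0|0|0|0
1|2|2|3|1|2
2|1|0|2|1|1
t=4: 3|3|0|2|2|0
0|2|0|0|0|0
2|2|2|3|1|2
2|1|0|2|1|1
t=5: 3|3|0|2|2|0
1|2|0|0|0|0
2|2|2|3|1|2
2|1|0|2|1|1
t=6: 3|3|0|2|2|0
2|2|0|0|0|0
2|2|2|3|1|2
2|1|0|2|1|1
t=7: 3|3|0|2|2|0
3|2|0|0|0|0
2|2|2|3|1|2
2|1|0|2|1|1
t=8: 1|1|1|2|2|0
2|0|1|0|0|0
3|3|2|3|1|2
2|1|0|2|1|1
t=9: 1|1|1|2|2|0
3|0|1|0|0|0
3|3|2|3|1|2
2|1|0|2|1|1
t=10: 2|1|1|2|2|0
1|2|1|0|0|0
1|0|3|3|1|2
3|2|0|2|1|1
t=11: 2|1|1|2|2|0
2|2|1|0|0|0
1|0|3|3|1|2
3|2|0|2|1|1
t=12: 2|1|1|2|2|0
3|2|1|0|0|0
1|0|3|3|1|2
3|2|0|2|1|1
t=13: 3|1|1|2|2|0
0|3|1|0|0|0
2|0|3|3|1|2
3|2|0|2|1|1
t=14: 3|1|1|2|2|0
1|3|1|0|0|0
2|0|3|3|1|2
3|2|0|2|1|1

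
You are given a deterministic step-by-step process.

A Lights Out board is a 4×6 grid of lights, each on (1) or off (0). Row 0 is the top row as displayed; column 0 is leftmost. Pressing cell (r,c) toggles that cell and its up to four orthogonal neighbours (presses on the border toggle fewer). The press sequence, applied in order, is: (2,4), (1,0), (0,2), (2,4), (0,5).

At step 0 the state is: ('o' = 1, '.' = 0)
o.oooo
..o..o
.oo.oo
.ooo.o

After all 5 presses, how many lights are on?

[0] o.oooo
..o..o
.oo.oo
.ooo.o
[1] o.oooo
..o.oo
.ooo..
.ooooo
[2] ..oooo
ooo.oo
oooo..
.ooooo
[3] .o..oo
oo..oo
oooo..
.ooooo
[4] .o..oo
oo...o
ooo.oo
.ooo.o
[5] .o....
oo....
ooo.oo
.ooo.o

12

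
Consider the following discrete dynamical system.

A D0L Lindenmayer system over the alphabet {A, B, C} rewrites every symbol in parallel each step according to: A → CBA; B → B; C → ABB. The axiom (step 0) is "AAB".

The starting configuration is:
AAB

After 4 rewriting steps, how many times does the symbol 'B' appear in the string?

step 0: AAB
step 1: CBACBAB
step 2: ABBBCBAABBBCBAB
step 3: CBABBBABBBCBACBABBBABBBCBAB
step 4: ABBBCBABBBCBABBBABBBCBAABBBCBABBBCBABBBABBBCBAB

31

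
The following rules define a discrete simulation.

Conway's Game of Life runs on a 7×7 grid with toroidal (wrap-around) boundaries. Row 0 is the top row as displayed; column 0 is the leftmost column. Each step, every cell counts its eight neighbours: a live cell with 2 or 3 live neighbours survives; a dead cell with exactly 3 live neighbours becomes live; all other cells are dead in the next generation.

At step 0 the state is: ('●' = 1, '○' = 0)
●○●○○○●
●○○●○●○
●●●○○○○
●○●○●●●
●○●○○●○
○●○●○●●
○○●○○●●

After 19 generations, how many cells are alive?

0) ●○●○○○●
●○○●○●○
●●●○○○○
●○●○●●●
●○●○○●○
○●○●○●●
○○●○○●●
1) ●○●●●○○
○○○●○○○
○○●○○○○
○○●○●●○
○○●○○○○
○●○●○○○
○○●●●○○
2) ○●○○○○○
○●○○●○○
○○●○●○○
○●●○○○○
○●●○●○○
○●○○●○○
○○○○○○○
3) ○○○○○○○
○●●●○○○
○○●○○○○
○○○○○○○
●○○○○○○
○●●●○○○
○○○○○○○
4) ○○●○○○○
○●●●○○○
○●●●○○○
○○○○○○○
○●●○○○○
○●●○○○○
○○●○○○○
5) ○○○○○○○
○○○○○○○
○●○●○○○
○○○●○○○
○●●○○○○
○○○●○○○
○○●●○○○
6) ○○○○○○○
○○○○○○○
○○●○○○○
○●○●○○○
○○●●○○○
○●○●○○○
○○●●○○○
7) ○○○○○○○
○○○○○○○
○○●○○○○
○●○●○○○
○●○●●○○
○●○○●○○
○○●●○○○
8) ○○○○○○○
○○○○○○○
○○●○○○○
○●○●●○○
●●○●●○○
○●○○●○○
○○●●○○○
9) ○○○○○○○
○○○○○○○
○○●●○○○
●●○○●○○
●●○○○●○
●●○○●○○
○○●●○○○
10) ○○○○○○○
○○○○○○○
○●●●○○○
●○○●●○●
○○●○●●○
●○○●●○●
○●●●○○○
11) ○○●○○○○
○○●○○○○
●●●●●○○
●○○○○○●
○●●○○○○
●○○○○○●
●●●●●○○
12) ○○○○○○○
○○○○○○○
●○●●○○●
○○○○○○●
○●○○○○○
○○○○○○●
●○●●○○●
13) ○○○○○○○
○○○○○○○
●○○○○○●
○●●○○○●
●○○○○○○
○●●○○○●
●○○○○○●
14) ○○○○○○○
○○○○○○○
●●○○○○●
○●○○○○●
○○○○○○●
○●○○○○●
●●○○○○●
15) ●○○○○○○
●○○○○○○
○●○○○○●
○●○○○●●
○○○○○●●
○●○○○●●
○●○○○○●
16) ●●○○○○●
●●○○○○●
○●○○○●●
○○○○○○○
○○○○●○○
○○○○○○○
○●○○○●●
17) ○○●○○○○
○○●○○○○
○●○○○●●
○○○○○●○
○○○○○○○
○○○○○●○
○●○○○●●
18) ○●●○○○○
○●●○○○○
○○○○○●●
○○○○○●●
○○○○○○○
○○○○○●●
○○○○○●●
19) ●●●○○○○
●●●○○○○
●○○○○●●
○○○○○●●
○○○○○○○
○○○○○●●
●○○○○●●

16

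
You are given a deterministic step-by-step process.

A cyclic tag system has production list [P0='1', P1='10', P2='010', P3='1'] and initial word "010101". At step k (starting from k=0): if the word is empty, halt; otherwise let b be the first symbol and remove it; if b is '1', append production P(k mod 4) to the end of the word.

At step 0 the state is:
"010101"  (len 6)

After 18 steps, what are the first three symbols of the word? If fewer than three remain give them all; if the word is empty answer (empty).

k=0  "010101"  (len 6)
k=1  "10101"  (len 5)
k=2  "010110"  (len 6)
k=3  "10110"  (len 5)
k=4  "01101"  (len 5)
k=5  "1101"  (len 4)
k=6  "10110"  (len 5)
k=7  "0110010"  (len 7)
k=8  "110010"  (len 6)
k=9  "100101"  (len 6)
k=10  "0010110"  (len 7)
k=11  "010110"  (len 6)
k=12  "10110"  (len 5)
k=13  "01101"  (len 5)
k=14  "1101"  (len 4)
k=15  "101010"  (len 6)
k=16  "010101"  (len 6)
k=17  "10101"  (len 5)
k=18  "010110"  (len 6)

010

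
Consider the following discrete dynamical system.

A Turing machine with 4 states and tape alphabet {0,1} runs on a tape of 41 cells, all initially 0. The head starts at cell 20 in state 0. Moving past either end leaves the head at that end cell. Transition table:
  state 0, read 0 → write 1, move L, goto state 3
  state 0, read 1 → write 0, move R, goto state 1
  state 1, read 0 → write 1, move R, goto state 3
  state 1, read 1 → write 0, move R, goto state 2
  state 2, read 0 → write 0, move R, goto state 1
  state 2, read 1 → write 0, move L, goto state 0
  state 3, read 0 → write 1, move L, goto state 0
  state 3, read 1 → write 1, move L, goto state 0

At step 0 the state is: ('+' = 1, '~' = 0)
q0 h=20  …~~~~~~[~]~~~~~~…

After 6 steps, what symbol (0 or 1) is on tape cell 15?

1

k=0  q0 h=20  …~~~~~~[~]~~~~~~…
k=1  q3 h=19  …~~~~~~[~]+~~~~~…
k=2  q0 h=18  …~~~~~~[~]++~~~~…
k=3  q3 h=17  …~~~~~~[~]+++~~~…
k=4  q0 h=16  …~~~~~~[~]++++~~…
k=5  q3 h=15  …~~~~~~[~]+++++~…
k=6  q0 h=14  …~~~~~~[~]++++++…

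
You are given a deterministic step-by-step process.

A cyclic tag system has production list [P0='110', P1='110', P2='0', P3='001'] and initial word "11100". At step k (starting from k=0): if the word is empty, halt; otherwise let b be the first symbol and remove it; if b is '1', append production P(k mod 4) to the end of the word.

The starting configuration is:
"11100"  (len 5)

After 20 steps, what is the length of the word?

17

t=0: "11100"  (len 5)
t=1: "1100110"  (len 7)
t=2: "100110110"  (len 9)
t=3: "001101100"  (len 9)
t=4: "01101100"  (len 8)
t=5: "1101100"  (len 7)
t=6: "101100110"  (len 9)
t=7: "011001100"  (len 9)
t=8: "11001100"  (len 8)
t=9: "1001100110"  (len 10)
t=10: "001100110110"  (len 12)
t=11: "01100110110"  (len 11)
t=12: "1100110110"  (len 10)
t=13: "100110110110"  (len 12)
t=14: "00110110110110"  (len 14)
t=15: "0110110110110"  (len 13)
t=16: "110110110110"  (len 12)
t=17: "10110110110110"  (len 14)
t=18: "0110110110110110"  (len 16)
t=19: "110110110110110"  (len 15)
t=20: "10110110110110001"  (len 17)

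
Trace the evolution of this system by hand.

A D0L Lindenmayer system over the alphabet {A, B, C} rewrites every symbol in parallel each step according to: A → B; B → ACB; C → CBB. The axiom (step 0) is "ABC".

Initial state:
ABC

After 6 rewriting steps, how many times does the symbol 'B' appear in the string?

441

0) ABC
1) BACBCBB
2) ACBBCBBACBCBBACBACB
3) BCBBACBACBCBBACBACBBCBBACBCBBACBACBBCBBACBBCBBACB
4) ACBCBBACBACBBCBBACBBCBBACBCBBACBACBBCBBACBBCBBACBACBCBBACB…ACBACBBCBBACBBCBBACBACBCBBACBACBBCBBACBACBCBBACBACBBCBBACB  (len 129)
5) BCBBACBCBBACBACBBCBBACBBCBBACBACBCBBACBACBBCBBACBACBCBBACB…CBBCBBACBBCBBACBCBBACBACBBCBBACBBCBBACBACBCBBACBACBBCBBACB  (len 337)
6) ACBCBBACBACBBCBBACBCBBACBACBBCBBACBBCBBACBACBCBBACBACBBCBB…CBBCBBACBBCBBACBCBBACBACBBCBBACBBCBBACBACBCBBACBACBBCBBACB  (len 883)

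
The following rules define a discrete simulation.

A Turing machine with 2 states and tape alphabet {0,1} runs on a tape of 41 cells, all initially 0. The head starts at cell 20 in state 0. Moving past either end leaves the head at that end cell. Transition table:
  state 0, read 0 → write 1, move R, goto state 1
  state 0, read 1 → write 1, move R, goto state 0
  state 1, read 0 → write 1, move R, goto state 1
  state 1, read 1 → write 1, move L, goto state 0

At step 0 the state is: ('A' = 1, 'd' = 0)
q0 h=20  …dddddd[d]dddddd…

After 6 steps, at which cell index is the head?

[0] q0 h=20  …dddddd[d]dddddd…
[1] q1 h=21  …dddddA[d]dddddd…
[2] q1 h=22  …ddddAA[d]dddddd…
[3] q1 h=23  …dddAAA[d]dddddd…
[4] q1 h=24  …ddAAAA[d]dddddd…
[5] q1 h=25  …dAAAAA[d]dddddd…
[6] q1 h=26  …AAAAAA[d]dddddd…

26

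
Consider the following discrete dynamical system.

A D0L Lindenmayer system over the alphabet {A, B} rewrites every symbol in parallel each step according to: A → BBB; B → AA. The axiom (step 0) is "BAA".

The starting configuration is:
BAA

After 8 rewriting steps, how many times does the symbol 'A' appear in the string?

step 0: BAA
step 1: AABBBBBB
step 2: BBBBBBAAAAAAAAAAAA
step 3: AAAAAAAAAAAABBBBBBBBBBBBBBBBBBBBBBBBBBBBBBBBBBBB
step 4: BBBBBBBBBBBBBBBBBBBBBBBBBBBBBBBBBBBBAAAAAAAAAAAAAAAAAAAAAAAAAAAAAAAAAAAAAAAAAAAAAAAAAAAAAAAAAAAAAAAAAAAAAAAA
step 5: AAAAAAAAAAAAAAAAAAAAAAAAAAAAAAAAAAAAAAAAAAAAAAAAAAAAAAAAAA…BBBBBBBBBBBBBBBBBBBBBBBBBBBBBBBBBBBBBBBBBBBBBBBBBBBBBBBBBB  (len 288)
step 6: BBBBBBBBBBBBBBBBBBBBBBBBBBBBBBBBBBBBBBBBBBBBBBBBBBBBBBBBBB…AAAAAAAAAAAAAAAAAAAAAAAAAAAAAAAAAAAAAAAAAAAAAAAAAAAAAAAAAA  (len 648)
step 7: AAAAAAAAAAAAAAAAAAAAAAAAAAAAAAAAAAAAAAAAAAAAAAAAAAAAAAAAAA…BBBBBBBBBBBBBBBBBBBBBBBBBBBBBBBBBBBBBBBBBBBBBBBBBBBBBBBBBB  (len 1728)
step 8: BBBBBBBBBBBBBBBBBBBBBBBBBBBBBBBBBBBBBBBBBBBBBBBBBBBBBBBBBB…AAAAAAAAAAAAAAAAAAAAAAAAAAAAAAAAAAAAAAAAAAAAAAAAAAAAAAAAAA  (len 3888)

2592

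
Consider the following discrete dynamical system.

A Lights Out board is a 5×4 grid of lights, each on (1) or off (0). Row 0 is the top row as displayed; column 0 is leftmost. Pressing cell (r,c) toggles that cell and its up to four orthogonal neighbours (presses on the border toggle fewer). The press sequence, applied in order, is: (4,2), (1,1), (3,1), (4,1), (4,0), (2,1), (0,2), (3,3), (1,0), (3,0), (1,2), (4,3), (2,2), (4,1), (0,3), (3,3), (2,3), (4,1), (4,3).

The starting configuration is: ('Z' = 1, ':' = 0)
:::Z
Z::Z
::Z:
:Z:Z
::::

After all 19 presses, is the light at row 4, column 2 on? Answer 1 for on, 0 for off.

0

k=0  :::Z
Z::Z
::Z:
:Z:Z
::::
k=1  :::Z
Z::Z
::Z:
:ZZZ
:ZZZ
k=2  :Z:Z
:ZZZ
:ZZ:
:ZZZ
:ZZZ
k=3  :Z:Z
:ZZZ
::Z:
Z::Z
::ZZ
k=4  :Z:Z
:ZZZ
::Z:
ZZ:Z
ZZ:Z
k=5  :Z:Z
:ZZZ
::Z:
:Z:Z
:::Z
k=6  :Z:Z
::ZZ
ZZ::
:::Z
:::Z
k=7  ::Z:
:::Z
ZZ::
:::Z
:::Z
k=8  ::Z:
:::Z
ZZ:Z
::Z:
::::
k=9  Z:Z:
ZZ:Z
:Z:Z
::Z:
::::
k=10  Z:Z:
ZZ:Z
ZZ:Z
ZZZ:
Z:::
k=11  Z:::
Z:Z:
ZZZZ
ZZZ:
Z:::
k=12  Z:::
Z:Z:
ZZZZ
ZZZZ
Z:ZZ
k=13  Z:::
Z:::
Z:::
ZZ:Z
Z:ZZ
k=14  Z:::
Z:::
Z:::
Z::Z
:Z:Z
k=15  Z:ZZ
Z::Z
Z:::
Z::Z
:Z:Z
k=16  Z:ZZ
Z::Z
Z::Z
Z:Z:
:Z::
k=17  Z:ZZ
Z:::
Z:Z:
Z:ZZ
:Z::
k=18  Z:ZZ
Z:::
Z:Z:
ZZZZ
Z:Z:
k=19  Z:ZZ
Z:::
Z:Z:
ZZZ:
Z::Z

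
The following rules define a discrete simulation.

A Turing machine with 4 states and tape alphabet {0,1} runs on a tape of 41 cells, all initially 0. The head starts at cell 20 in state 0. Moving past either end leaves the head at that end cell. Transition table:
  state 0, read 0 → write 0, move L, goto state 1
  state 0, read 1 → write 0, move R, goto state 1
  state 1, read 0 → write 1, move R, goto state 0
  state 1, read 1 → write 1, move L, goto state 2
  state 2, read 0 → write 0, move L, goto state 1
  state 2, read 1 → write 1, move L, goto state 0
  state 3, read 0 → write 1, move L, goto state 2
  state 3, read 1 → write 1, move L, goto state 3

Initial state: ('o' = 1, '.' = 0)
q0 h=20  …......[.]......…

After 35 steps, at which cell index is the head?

k=0  q0 h=20  …......[.]......…
k=1  q1 h=19  …......[.]......…
k=2  q0 h=20  ….....o[.]......…
k=3  q1 h=19  …......[o]......…
k=4  q2 h=18  …......[.]o.....…
k=5  q1 h=17  …......[.].o....…
k=6  q0 h=18  ….....o[.]o.....…
k=7  q1 h=17  …......[o].o....…
k=8  q2 h=16  …......[.]o.o...…
k=9  q1 h=15  …......[.].o.o..…
k=10  q0 h=16  ….....o[.]o.o...…
k=11  q1 h=15  …......[o].o.o..…
k=12  q2 h=14  …......[.]o.o.o.…
k=13  q1 h=13  …......[.].o.o.o…
k=14  q0 h=14  ….....o[.]o.o.o.…
k=15  q1 h=13  …......[o].o.o.o…
k=16  q2 h=12  …......[.]o.o.o.…
k=17  q1 h=11  …......[.].o.o.o…
k=18  q0 h=12  ….....o[.]o.o.o.…
k=19  q1 h=11  …......[o].o.o.o…
k=20  q2 h=10  …......[.]o.o.o.…
k=21  q1 h= 9  …......[.].o.o.o…
k=22  q0 h=10  ….....o[.]o.o.o.…
k=23  q1 h= 9  …......[o].o.o.o…
k=24  q2 h= 8  …......[.]o.o.o.…
k=25  q1 h= 7  …......[.].o.o.o…
k=26  q0 h= 8  ….....o[.]o.o.o.…
k=27  q1 h= 7  …......[o].o.o.o…
k=28  q2 h= 6  |......[.]o.o.o.…
k=29  q1 h= 5  |.....[.].o.o.o…
k=30  q0 h= 6  |.....o[.]o.o.o.…
k=31  q1 h= 5  |.....[o].o.o.o…
k=32  q2 h= 4  |....[.]o.o.o.…
k=33  q1 h= 3  |...[.].o.o.o…
k=34  q0 h= 4  |...o[.]o.o.o.…
k=35  q1 h= 3  |...[o].o.o.o…

3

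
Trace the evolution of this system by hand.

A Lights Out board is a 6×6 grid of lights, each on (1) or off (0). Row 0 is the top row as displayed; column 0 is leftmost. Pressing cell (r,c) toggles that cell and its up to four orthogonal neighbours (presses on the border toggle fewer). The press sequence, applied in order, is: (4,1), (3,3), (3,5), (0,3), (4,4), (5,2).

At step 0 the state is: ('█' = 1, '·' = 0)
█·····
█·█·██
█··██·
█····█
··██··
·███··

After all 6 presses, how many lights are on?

k=0  █·····
█·█·██
█··██·
█····█
··██··
·███··
k=1  █·····
█·█·██
█··██·
██···█
██·█··
··██··
k=2  █·····
█·█·██
█···█·
██████
██····
··██··
k=3  █·····
█·█·██
█···██
████··
██···█
··██··
k=4  █·███·
█·████
█···██
████··
██···█
··██··
k=5  █·███·
█·████
█···██
█████·
██·██·
··███·
k=6  █·███·
█·████
█···██
█████·
█████·
·█··█·

24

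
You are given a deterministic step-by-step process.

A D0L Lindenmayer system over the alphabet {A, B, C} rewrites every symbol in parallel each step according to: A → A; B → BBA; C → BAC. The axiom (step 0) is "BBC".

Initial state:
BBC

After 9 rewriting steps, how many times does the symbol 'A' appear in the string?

[0] BBC
[1] BBABBABAC
[2] BBABBAABBABBAABBAABAC
[3] BBABBAABBABBAAABBABBAABBABBAAABBABBAAABBAABAC
[4] BBABBAABBABBAAABBABBAABBABBAAAABBABBAABBABBAAABBABBAABBABBAAAABBABBAABBABBAAAABBABBAAABBAABAC
[5] BBABBAABBABBAAABBABBAABBABBAAAABBABBAABBABBAAABBABBAABBABB…AABBABBAAABBABBAABBABBAAAAABBABBAABBABBAAAABBABBAAABBAABAC  (len 189)
[6] BBABBAABBABBAAABBABBAABBABBAAAABBABBAABBABBAAABBABBAABBABB…AABBABBAAABBABBAABBABBAAAAABBABBAABBABBAAAABBABBAAABBAABAC  (len 381)
[7] BBABBAABBABBAAABBABBAABBABBAAAABBABBAABBABBAAABBABBAABBABB…AABBABBAAABBABBAABBABBAAAAABBABBAABBABBAAAABBABBAAABBAABAC  (len 765)
[8] BBABBAABBABBAAABBABBAABBABBAAAABBABBAABBABBAAABBABBAABBABB…AABBABBAAABBABBAABBABBAAAAABBABBAABBABBAAAABBABBAAABBAABAC  (len 1533)
[9] BBABBAABBABBAAABBABBAABBABBAAAABBABBAABBABBAAABBABBAABBABB…AABBABBAAABBABBAABBABBAAAAABBABBAABBABBAAAABBABBAAABBAABAC  (len 3069)

1533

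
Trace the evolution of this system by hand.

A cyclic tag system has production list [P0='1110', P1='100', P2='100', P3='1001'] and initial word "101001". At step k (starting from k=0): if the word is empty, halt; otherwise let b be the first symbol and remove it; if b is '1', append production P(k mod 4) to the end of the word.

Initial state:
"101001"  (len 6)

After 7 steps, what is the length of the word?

0) "101001"  (len 6)
1) "010011110"  (len 9)
2) "10011110"  (len 8)
3) "0011110100"  (len 10)
4) "011110100"  (len 9)
5) "11110100"  (len 8)
6) "1110100100"  (len 10)
7) "110100100100"  (len 12)

12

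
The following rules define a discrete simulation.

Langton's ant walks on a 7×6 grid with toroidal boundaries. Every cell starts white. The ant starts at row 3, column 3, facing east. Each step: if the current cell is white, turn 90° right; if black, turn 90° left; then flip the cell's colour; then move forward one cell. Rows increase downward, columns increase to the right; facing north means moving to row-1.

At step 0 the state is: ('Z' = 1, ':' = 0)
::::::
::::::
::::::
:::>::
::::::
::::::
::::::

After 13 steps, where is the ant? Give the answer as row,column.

0) ::::::
::::::
::::::
:::>::
::::::
::::::
::::::
1) ::::::
::::::
::::::
:::Z::
:::v::
::::::
::::::
2) ::::::
::::::
::::::
:::Z::
::<Z::
::::::
::::::
3) ::::::
::::::
::::::
::^Z::
::ZZ::
::::::
::::::
4) ::::::
::::::
::::::
::Z>::
::ZZ::
::::::
::::::
5) ::::::
::::::
:::^::
::Z:::
::ZZ::
::::::
::::::
6) ::::::
::::::
:::Z>:
::Z:::
::ZZ::
::::::
::::::
7) ::::::
::::::
:::ZZ:
::Z:v:
::ZZ::
::::::
::::::
8) ::::::
::::::
:::ZZ:
::Z<Z:
::ZZ::
::::::
::::::
9) ::::::
::::::
:::^Z:
::ZZZ:
::ZZ::
::::::
::::::
10) ::::::
::::::
::<:Z:
::ZZZ:
::ZZ::
::::::
::::::
11) ::::::
::^:::
::Z:Z:
::ZZZ:
::ZZ::
::::::
::::::
12) ::::::
::Z>::
::Z:Z:
::ZZZ:
::ZZ::
::::::
::::::
13) ::::::
::ZZ::
::ZvZ:
::ZZZ:
::ZZ::
::::::
::::::

2,3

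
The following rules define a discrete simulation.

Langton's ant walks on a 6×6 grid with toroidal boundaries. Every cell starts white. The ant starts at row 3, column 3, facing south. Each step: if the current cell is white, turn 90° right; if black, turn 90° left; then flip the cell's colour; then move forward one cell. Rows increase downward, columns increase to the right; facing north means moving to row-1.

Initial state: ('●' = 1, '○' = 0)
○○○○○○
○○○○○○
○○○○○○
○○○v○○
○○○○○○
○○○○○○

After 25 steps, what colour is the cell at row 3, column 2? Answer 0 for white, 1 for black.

t=0: ○○○○○○
○○○○○○
○○○○○○
○○○v○○
○○○○○○
○○○○○○
t=1: ○○○○○○
○○○○○○
○○○○○○
○○<●○○
○○○○○○
○○○○○○
t=2: ○○○○○○
○○○○○○
○○^○○○
○○●●○○
○○○○○○
○○○○○○
t=3: ○○○○○○
○○○○○○
○○●>○○
○○●●○○
○○○○○○
○○○○○○
t=4: ○○○○○○
○○○○○○
○○●●○○
○○●v○○
○○○○○○
○○○○○○
t=5: ○○○○○○
○○○○○○
○○●●○○
○○●○>○
○○○○○○
○○○○○○
t=6: ○○○○○○
○○○○○○
○○●●○○
○○●○●○
○○○○v○
○○○○○○
t=7: ○○○○○○
○○○○○○
○○●●○○
○○●○●○
○○○<●○
○○○○○○
t=8: ○○○○○○
○○○○○○
○○●●○○
○○●^●○
○○○●●○
○○○○○○
t=9: ○○○○○○
○○○○○○
○○●●○○
○○●●>○
○○○●●○
○○○○○○
t=10: ○○○○○○
○○○○○○
○○●●^○
○○●●○○
○○○●●○
○○○○○○
t=11: ○○○○○○
○○○○○○
○○●●●>
○○●●○○
○○○●●○
○○○○○○
t=12: ○○○○○○
○○○○○○
○○●●●●
○○●●○v
○○○●●○
○○○○○○
t=13: ○○○○○○
○○○○○○
○○●●●●
○○●●<●
○○○●●○
○○○○○○
t=14: ○○○○○○
○○○○○○
○○●●^●
○○●●●●
○○○●●○
○○○○○○
t=15: ○○○○○○
○○○○○○
○○●<○●
○○●●●●
○○○●●○
○○○○○○
t=16: ○○○○○○
○○○○○○
○○●○○●
○○●v●●
○○○●●○
○○○○○○
t=17: ○○○○○○
○○○○○○
○○●○○●
○○●○>●
○○○●●○
○○○○○○
t=18: ○○○○○○
○○○○○○
○○●○^●
○○●○○●
○○○●●○
○○○○○○
t=19: ○○○○○○
○○○○○○
○○●○●>
○○●○○●
○○○●●○
○○○○○○
t=20: ○○○○○○
○○○○○^
○○●○●○
○○●○○●
○○○●●○
○○○○○○
t=21: ○○○○○○
>○○○○●
○○●○●○
○○●○○●
○○○●●○
○○○○○○
t=22: ○○○○○○
●○○○○●
v○●○●○
○○●○○●
○○○●●○
○○○○○○
t=23: ○○○○○○
●○○○○●
●○●○●<
○○●○○●
○○○●●○
○○○○○○
t=24: ○○○○○○
●○○○○^
●○●○●●
○○●○○●
○○○●●○
○○○○○○
t=25: ○○○○○○
●○○○<○
●○●○●●
○○●○○●
○○○●●○
○○○○○○

1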